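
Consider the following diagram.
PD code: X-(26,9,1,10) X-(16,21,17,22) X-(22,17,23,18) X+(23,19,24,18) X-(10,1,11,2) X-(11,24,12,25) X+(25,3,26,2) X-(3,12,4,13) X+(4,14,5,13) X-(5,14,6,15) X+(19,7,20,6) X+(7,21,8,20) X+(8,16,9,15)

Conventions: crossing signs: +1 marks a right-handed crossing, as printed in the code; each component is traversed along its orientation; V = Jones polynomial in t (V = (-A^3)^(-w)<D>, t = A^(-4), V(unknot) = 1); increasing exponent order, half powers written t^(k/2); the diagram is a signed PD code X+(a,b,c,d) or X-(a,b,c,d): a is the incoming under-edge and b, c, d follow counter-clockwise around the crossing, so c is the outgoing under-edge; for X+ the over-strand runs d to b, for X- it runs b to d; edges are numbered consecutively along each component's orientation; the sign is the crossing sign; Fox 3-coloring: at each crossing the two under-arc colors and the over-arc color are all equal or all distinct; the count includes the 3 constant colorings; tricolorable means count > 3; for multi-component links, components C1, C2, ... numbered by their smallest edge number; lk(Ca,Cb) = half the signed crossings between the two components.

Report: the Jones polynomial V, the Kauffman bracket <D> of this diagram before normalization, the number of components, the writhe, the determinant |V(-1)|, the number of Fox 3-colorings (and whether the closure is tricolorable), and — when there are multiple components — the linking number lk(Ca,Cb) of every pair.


Jones polynomial: V(t) = t^-4 - t^-3 + t^-2 - 2t^-1 + 2 - t + t^2
<D> = -A^-11 + A^-7 - 2A^-3 + 2A - A^5 + A^9 - A^13; writhe -1
components 1, writhe -1 (13 crossings)
3-colorings: 9 of 3^13, det 9 — tricolorable
note: the span of V is 6, forcing >= 6 crossings in any diagram


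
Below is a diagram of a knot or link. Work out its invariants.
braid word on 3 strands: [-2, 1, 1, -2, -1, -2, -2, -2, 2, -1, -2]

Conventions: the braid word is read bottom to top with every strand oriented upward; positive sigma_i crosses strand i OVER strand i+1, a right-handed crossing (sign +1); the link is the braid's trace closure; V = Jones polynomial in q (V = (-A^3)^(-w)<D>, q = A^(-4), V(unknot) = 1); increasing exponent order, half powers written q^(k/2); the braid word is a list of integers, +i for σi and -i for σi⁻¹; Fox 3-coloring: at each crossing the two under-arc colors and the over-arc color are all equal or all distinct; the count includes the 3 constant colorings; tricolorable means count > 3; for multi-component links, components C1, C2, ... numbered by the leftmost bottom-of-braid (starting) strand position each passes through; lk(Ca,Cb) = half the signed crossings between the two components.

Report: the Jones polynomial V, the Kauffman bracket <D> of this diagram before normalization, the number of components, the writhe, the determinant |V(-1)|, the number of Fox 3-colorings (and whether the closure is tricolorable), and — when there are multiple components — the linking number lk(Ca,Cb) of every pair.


V(q) = q^(-13/2) - q^(-11/2) + q^(-9/2) - 2q^(-7/2) - q^(-3/2)
bracket: A^-9 + 2A^-1 - A^3 + A^7 - A^11, w = -5
2 components, writhe -5, over 11 crossings
lk(C1,C2) = -1
det 6, colorings 9 of 3^11 — tricolorable
observation: span 5 respects span(V) <= c + mu - 1 = 12 for this 2-component diagram


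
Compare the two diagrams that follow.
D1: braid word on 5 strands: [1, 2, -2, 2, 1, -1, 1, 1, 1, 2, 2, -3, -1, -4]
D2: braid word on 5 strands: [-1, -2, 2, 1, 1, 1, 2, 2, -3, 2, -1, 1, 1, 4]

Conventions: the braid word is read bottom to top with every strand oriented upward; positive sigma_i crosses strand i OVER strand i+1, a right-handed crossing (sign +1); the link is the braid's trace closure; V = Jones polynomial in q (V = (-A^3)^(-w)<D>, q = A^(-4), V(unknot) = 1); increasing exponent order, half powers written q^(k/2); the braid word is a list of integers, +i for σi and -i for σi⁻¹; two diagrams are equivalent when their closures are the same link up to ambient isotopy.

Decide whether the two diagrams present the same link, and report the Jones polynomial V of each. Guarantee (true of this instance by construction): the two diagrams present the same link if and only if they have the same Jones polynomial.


same link: yes
V(D1) = q^2 + 2q^4 - 2q^5 + q^6 - 2q^7 + q^8  [14 crossings, <D> = A^-20 - 2A^-16 + A^-12 - 2A^-8 + 2A^-4 + A^4, w = +4]
D2 (bracket A^-14 - 2A^-10 + A^-6 - 2A^-2 + 2A^2 + A^10; 14 crossings at w = +6): V = q^2 + 2q^4 - 2q^5 + q^6 - 2q^7 + q^8
note: Markov moves rewrite D1 (14 crossings) into D2 (14)


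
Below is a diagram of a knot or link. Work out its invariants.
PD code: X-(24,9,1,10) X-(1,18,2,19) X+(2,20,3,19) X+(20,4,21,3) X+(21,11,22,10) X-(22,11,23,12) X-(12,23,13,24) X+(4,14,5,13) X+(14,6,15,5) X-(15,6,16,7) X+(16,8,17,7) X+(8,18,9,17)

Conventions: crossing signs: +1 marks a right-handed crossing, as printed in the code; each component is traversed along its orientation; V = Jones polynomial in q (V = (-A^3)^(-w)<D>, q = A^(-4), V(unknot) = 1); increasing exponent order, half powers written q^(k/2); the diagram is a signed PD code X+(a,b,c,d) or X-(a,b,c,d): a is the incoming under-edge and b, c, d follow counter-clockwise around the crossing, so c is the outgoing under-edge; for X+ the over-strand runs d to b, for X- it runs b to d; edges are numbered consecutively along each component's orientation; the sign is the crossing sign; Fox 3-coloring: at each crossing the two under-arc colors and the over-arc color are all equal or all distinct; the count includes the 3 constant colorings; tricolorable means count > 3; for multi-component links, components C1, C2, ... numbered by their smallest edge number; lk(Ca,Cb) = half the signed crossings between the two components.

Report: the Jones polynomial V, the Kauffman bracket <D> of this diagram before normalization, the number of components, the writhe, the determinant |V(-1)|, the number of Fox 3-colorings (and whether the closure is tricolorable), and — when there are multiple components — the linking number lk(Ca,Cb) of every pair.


V(q) = q^-1 - 1 + 2q - 2q^2 + 2q^3 - 2q^4 + q^5
bracket: A^-14 - 2A^-10 + 2A^-6 - 2A^-2 + 2A^2 - A^6 + A^10, w = +2
1 component, writhe +2, over 12 crossings
det 11, colorings 3 of 3^12 — not tricolorable
observation: w = +2 (over 12 crossings) is diagram-only; (-A^3)^(-2) removes it from V


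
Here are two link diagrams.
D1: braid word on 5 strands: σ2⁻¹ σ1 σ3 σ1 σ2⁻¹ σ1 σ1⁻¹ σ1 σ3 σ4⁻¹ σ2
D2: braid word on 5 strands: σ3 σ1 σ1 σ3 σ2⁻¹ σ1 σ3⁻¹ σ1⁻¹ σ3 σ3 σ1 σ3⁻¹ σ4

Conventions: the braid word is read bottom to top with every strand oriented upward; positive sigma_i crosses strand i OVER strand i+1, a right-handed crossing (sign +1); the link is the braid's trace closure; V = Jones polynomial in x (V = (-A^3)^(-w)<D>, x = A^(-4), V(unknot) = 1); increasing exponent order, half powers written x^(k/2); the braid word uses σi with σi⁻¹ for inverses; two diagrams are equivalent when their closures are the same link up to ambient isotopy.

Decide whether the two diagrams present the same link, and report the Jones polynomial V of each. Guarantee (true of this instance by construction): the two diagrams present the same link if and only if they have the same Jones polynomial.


equivalent: yes
V(D1) = -x^(3/2) - 2x^(7/2) + x^(9/2) - x^(11/2) + x^(13/2)  (w +3, c 11, <D> = -A^-17 + A^-13 - A^-9 + 2A^-5 + A^3)
V(D2) = -x^(3/2) - 2x^(7/2) + x^(9/2) - x^(11/2) + x^(13/2)  [13 crossings, <D> = -A^-11 + A^-7 - A^-3 + 2A + A^9, w = +5]
key observation: all 2 diagrams share one V(x), hence one class


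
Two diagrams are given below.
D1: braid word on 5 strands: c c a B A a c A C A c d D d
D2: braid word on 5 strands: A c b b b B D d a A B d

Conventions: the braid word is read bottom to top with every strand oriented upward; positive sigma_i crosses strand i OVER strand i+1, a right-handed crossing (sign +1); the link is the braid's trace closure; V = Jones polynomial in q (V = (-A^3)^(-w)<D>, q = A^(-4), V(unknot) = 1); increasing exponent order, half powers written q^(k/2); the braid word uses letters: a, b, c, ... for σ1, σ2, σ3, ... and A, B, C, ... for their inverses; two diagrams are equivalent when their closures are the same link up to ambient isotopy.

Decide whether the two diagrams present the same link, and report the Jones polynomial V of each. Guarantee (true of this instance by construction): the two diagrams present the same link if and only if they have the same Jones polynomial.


equivalent: no
D1 (bracket -A^-10 + A^-6 + A^2; 14 crossings at w = +2): V = q + q^3 - q^4
V(D2) = 1  [12 crossings, <D> = A^6, w = +2]
observation: comparing 2 Jones polynomials yields 2 groups


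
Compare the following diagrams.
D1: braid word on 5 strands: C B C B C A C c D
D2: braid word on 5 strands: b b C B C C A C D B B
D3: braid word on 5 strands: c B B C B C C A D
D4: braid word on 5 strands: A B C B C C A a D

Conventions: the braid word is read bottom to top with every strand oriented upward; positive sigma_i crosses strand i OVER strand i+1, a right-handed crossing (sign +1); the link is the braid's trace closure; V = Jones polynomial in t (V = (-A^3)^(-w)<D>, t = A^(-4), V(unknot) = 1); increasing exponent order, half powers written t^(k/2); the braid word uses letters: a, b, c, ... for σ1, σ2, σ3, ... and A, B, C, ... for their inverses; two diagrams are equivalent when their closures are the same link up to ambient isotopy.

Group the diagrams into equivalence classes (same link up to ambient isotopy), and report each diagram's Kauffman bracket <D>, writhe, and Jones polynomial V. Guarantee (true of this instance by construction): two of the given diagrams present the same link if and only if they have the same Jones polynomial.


equivalence classes: {D1, D2, D3, D4}
D1 (bracket A^-15 + A^-7 - A^-3 + A; 9 crossings at w = -7): V = -t^(-11/2) + t^(-9/2) - t^(-7/2) - t^(-3/2)
V(D2) = -t^(-11/2) + t^(-9/2) - t^(-7/2) - t^(-3/2)  (w -7, c 11, <D> = A^-15 + A^-7 - A^-3 + A)
V(D3) = -t^(-11/2) + t^(-9/2) - t^(-7/2) - t^(-3/2)  [9 crossings, <D> = A^-15 + A^-7 - A^-3 + A, w = -7]
V(D4) = -t^(-11/2) + t^(-9/2) - t^(-7/2) - t^(-3/2)  [9 crossings, <D> = A^-15 + A^-7 - A^-3 + A, w = -7]
key observation: all 4 diagrams share one V(t), hence one class


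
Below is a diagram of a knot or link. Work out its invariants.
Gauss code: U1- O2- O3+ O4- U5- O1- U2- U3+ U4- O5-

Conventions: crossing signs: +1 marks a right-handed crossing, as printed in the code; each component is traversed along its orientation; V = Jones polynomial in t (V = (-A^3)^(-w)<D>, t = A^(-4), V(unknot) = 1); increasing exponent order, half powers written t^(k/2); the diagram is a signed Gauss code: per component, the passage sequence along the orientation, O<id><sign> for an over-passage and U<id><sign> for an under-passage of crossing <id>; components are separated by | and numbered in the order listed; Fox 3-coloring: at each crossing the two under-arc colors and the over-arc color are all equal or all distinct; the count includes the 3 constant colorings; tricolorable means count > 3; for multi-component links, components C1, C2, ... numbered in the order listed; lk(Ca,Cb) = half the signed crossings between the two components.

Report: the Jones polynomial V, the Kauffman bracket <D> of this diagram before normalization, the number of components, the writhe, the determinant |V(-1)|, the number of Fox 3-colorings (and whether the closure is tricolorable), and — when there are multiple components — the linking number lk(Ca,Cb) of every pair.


Jones polynomial: V(t) = -t^-4 + t^-3 + t^-1
<D> = -A^-5 - A^3 + A^7; writhe -3
components 1, writhe -3 (5 crossings)
3-colorings: 9 of 3^5, det 3 — tricolorable
note: w = -3 (over 5 crossings) is diagram-only; (-A^3)^(3) removes it from V


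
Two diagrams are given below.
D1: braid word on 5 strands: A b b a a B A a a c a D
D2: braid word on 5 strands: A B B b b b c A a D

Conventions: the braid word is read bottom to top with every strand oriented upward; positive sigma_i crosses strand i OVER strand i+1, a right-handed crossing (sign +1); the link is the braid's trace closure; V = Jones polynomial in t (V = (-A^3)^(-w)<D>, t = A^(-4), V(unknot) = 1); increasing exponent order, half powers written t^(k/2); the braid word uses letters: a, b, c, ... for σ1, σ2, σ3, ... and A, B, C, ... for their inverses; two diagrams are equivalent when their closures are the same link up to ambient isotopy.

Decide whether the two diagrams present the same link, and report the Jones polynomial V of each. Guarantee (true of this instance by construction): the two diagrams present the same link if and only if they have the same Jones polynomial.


same link: no
V(D1) = t - t^2 + 2t^3 - t^4 + t^5 - t^6  [12 crossings, <D> = -A^-12 + A^-8 - A^-4 + 2 - A^4 + A^8, w = +4]
V(D2) = 1  [10 crossings, <D> = 1, w = 0]
insight: 2 classes among 2 diagrams; unequal V(t) rules out equality


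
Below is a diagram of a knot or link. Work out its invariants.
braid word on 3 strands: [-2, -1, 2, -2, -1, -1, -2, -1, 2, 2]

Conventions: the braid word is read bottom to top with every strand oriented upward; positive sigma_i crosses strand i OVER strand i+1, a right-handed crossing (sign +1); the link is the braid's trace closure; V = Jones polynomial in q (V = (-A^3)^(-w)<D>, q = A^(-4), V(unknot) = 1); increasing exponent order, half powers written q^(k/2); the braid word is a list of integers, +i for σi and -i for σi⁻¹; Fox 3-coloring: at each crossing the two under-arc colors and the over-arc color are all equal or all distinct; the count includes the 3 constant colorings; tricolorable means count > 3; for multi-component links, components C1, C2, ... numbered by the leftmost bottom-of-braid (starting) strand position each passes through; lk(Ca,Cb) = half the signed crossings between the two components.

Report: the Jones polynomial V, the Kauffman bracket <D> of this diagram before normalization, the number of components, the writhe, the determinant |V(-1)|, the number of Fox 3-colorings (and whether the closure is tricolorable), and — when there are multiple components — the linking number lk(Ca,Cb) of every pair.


V(q) = -q^-4 + q^-3 + q^-1
bracket: A^-8 + 1 - A^4, w = -4
1 component, writhe -4, over 10 crossings
det 3, colorings 9 of 3^10 — tricolorable
observation: V spans 3 powers of q: at least 3 crossings in any diagram


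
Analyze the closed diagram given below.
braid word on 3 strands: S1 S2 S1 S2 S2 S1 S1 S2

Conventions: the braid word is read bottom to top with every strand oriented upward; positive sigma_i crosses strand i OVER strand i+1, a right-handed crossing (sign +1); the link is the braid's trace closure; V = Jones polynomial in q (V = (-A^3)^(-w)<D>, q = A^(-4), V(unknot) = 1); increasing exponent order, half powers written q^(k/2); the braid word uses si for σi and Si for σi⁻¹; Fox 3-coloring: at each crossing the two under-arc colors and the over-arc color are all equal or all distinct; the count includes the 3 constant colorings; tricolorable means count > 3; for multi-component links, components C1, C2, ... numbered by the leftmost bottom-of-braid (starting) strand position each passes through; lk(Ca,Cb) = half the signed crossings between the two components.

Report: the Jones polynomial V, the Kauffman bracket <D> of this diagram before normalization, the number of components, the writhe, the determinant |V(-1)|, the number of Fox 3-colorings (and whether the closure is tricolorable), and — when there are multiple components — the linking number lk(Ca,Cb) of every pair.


V = -q^-8 + q^-5 + q^-3
<D> = A^-12 + A^-4 - A^8 (w = -8)
1 component over 8 crossings, w = -8
9 Fox colorings among 3^8, |V(-1)| = 3: tricolorable
why: |V(-1)| = 3: so tricolorable, since 3 divides 3


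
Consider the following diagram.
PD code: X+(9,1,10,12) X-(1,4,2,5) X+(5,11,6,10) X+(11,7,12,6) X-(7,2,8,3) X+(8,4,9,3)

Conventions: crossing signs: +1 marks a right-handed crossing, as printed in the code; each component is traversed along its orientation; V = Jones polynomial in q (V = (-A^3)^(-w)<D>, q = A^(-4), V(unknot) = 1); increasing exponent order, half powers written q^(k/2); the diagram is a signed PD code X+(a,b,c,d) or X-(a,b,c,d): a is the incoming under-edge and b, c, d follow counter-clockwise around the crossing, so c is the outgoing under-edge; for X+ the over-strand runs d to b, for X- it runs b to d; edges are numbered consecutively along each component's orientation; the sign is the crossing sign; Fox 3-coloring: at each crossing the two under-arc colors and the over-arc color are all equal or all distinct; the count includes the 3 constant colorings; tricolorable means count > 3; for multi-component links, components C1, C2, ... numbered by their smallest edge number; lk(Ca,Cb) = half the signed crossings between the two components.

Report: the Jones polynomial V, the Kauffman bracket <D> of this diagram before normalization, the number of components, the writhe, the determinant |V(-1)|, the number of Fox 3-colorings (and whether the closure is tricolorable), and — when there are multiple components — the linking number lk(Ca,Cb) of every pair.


Jones polynomial: V(q) = q + q^3 - q^4
<D> = -A^-10 + A^-6 + A^2; writhe +2
components 1, writhe +2 (6 crossings)
3-colorings: 9 of 3^6, det 3 — tricolorable
note: w = +2 (over 6 crossings) is diagram-only; (-A^3)^(-2) removes it from V


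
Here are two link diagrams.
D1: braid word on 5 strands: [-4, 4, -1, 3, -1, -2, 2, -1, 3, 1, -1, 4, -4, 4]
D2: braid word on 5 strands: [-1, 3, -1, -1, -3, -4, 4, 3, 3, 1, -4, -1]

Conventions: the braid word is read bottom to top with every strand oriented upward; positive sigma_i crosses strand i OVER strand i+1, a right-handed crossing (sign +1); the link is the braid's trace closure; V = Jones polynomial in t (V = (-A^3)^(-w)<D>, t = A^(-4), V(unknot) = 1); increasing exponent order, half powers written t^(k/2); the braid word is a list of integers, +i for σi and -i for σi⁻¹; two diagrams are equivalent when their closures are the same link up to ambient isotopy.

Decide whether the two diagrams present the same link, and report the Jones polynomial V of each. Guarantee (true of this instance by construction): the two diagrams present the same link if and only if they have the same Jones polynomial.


same link: yes
V(D1) = -t^-4 + t^-1 + 2 + t + t^2  [14 crossings, <D> = A^-8 + A^-4 + 2 + A^4 - A^16, w = 0]
D2 (bracket A^-14 + A^-10 + 2A^-6 + A^-2 - A^10; 12 crossings at w = -2): V = -t^-4 + t^-1 + 2 + t + t^2
note: Markov moves rewrite D1 (14 crossings) into D2 (12)


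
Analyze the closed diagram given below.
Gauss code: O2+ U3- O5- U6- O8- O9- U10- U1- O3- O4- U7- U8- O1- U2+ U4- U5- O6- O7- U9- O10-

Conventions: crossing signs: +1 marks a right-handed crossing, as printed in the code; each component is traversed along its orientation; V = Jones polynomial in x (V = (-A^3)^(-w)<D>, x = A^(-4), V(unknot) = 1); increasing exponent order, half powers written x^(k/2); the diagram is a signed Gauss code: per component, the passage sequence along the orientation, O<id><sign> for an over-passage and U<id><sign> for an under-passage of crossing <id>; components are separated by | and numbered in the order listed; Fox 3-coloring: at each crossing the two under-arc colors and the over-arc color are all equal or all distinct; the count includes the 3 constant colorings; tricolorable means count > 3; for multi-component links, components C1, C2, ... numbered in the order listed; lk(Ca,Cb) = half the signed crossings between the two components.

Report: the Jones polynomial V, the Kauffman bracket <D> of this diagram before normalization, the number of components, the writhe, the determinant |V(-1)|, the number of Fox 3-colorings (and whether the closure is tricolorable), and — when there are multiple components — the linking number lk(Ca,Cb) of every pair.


V(x) = -x^-8 + x^-5 + x^-3
bracket: A^-12 + A^-4 - A^8, w = -8
1 component, writhe -8, over 10 crossings
det 3, colorings 9 of 3^10 — tricolorable
observation: |V(-1)| = 3: so tricolorable, since 3 divides 3


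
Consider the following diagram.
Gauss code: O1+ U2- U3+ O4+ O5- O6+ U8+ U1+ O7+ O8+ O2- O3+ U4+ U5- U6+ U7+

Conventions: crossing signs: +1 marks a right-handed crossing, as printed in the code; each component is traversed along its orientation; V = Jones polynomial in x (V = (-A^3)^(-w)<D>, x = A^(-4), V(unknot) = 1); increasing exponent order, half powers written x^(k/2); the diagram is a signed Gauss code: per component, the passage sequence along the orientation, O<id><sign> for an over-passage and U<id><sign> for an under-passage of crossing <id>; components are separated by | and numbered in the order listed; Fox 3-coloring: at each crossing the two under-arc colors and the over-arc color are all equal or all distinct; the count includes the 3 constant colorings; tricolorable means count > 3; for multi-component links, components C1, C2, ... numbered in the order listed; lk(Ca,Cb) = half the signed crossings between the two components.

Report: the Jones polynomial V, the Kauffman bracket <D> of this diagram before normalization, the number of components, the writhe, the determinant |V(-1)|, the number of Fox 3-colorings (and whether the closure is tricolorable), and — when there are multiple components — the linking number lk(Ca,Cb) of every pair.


V = x + x^3 - x^4
<D> = -A^-4 + 1 + A^8 (w = +4)
1 component over 8 crossings, w = +4
9 Fox colorings among 3^8, |V(-1)| = 3: tricolorable
why: w = +4 (over 8 crossings) is diagram-only; (-A^3)^(-4) removes it from V


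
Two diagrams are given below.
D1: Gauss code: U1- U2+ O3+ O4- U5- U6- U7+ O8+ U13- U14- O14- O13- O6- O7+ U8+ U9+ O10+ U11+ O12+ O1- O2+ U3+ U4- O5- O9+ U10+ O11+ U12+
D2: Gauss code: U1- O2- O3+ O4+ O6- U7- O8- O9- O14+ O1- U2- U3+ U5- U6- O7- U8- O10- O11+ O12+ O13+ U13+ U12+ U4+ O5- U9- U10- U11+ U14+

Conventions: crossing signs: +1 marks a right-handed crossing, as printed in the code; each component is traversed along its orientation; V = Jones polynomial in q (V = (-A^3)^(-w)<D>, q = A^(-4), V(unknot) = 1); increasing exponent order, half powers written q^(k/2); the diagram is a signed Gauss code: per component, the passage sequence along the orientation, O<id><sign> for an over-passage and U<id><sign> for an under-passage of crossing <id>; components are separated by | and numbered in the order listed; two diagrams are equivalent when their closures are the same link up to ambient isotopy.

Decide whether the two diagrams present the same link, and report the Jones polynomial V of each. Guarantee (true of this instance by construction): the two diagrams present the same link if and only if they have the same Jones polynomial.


equivalent: no
D1 (bracket -A^-10 + A^-6 + A^2; 14 crossings at w = +2): V = q + q^3 - q^4
D2 (bracket A^-2 - A^2 + 2A^6 - A^10 + A^14 - A^18; 14 crossings at w = -2): V = -q^-6 + q^-5 - q^-4 + 2q^-3 - q^-2 + q^-1
key observation: 2 classes among 2 diagrams; unequal V(q) rules out equality


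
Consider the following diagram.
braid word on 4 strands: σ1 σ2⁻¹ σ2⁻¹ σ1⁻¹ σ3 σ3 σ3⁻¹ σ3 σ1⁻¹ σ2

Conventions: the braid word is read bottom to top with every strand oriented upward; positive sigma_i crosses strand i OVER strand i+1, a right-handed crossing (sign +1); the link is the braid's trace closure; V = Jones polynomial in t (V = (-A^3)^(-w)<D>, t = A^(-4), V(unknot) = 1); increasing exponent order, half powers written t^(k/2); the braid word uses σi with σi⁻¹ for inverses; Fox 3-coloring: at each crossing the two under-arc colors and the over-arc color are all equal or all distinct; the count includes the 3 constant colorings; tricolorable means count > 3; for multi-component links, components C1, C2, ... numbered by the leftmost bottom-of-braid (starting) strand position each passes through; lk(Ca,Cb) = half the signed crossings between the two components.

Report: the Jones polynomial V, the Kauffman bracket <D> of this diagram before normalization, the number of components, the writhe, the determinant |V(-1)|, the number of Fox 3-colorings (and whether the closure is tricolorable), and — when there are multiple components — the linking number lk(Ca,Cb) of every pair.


V(t) = t^(-7/2) - t^(-5/2) + t^(-3/2) - 2t^(-1/2) - t^(3/2)
bracket: -A^-6 - 2A^2 + A^6 - A^10 + A^14, w = 0
2 components, writhe 0, over 10 crossings
lk(C1,C2) = +1
det 6, colorings 9 of 3^10 — tricolorable
observation: w = 0 shifts under R1 moves; the (-A^3)^(0) factor cancels that in V


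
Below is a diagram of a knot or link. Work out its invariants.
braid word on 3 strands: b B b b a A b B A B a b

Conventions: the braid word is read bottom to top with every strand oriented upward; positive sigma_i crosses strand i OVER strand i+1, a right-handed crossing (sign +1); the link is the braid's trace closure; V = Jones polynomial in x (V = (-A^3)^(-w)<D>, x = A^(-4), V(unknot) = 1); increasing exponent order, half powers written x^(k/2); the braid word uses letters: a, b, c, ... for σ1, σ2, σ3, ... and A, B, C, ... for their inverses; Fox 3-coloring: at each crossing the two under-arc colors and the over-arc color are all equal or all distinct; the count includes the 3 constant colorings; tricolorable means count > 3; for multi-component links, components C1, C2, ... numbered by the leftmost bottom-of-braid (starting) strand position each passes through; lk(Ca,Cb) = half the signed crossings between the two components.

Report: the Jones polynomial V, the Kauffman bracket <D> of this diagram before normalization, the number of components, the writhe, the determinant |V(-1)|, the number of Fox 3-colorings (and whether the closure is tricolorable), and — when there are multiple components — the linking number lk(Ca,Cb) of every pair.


Jones polynomial: V(x) = x + x^3 - x^4
<D> = -A^-10 + A^-6 + A^2; writhe +2
components 1, writhe +2 (12 crossings)
3-colorings: 9 of 3^12, det 3 — tricolorable
note: the word shrinks to σ2 σ2 σ1⁻¹ σ2⁻¹ σ1 σ2 after cancelling


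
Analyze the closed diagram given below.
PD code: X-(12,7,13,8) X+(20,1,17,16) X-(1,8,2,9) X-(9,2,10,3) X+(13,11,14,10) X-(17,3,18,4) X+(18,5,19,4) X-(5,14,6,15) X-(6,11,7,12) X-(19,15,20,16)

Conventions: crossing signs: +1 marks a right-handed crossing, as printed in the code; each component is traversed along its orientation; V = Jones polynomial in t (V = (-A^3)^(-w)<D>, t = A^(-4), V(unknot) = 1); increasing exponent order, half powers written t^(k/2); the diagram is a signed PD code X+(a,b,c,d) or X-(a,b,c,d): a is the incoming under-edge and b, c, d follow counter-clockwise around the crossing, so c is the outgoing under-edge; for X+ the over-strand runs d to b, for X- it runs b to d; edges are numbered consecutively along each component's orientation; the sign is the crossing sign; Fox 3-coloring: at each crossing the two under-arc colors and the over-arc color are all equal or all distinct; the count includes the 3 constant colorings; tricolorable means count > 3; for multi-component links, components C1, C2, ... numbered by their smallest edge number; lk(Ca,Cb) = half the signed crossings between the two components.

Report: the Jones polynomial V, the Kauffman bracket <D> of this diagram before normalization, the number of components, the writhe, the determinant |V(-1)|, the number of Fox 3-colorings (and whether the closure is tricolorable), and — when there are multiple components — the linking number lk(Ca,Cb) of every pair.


Jones polynomial: V(t) = t^(-13/2) - t^(-7/2) - t^(-5/2) - t^(-1/2)
<D> = -A^-10 - A^-2 - A^2 + A^14; writhe -4
components 2, writhe -4 (10 crossings)
linking number lk(C1,C2) = 0
3-colorings: 9 of 3^10, det 0 — tricolorable
note: det 0 = |V(-1)|; divisible by 3, so tricolorable


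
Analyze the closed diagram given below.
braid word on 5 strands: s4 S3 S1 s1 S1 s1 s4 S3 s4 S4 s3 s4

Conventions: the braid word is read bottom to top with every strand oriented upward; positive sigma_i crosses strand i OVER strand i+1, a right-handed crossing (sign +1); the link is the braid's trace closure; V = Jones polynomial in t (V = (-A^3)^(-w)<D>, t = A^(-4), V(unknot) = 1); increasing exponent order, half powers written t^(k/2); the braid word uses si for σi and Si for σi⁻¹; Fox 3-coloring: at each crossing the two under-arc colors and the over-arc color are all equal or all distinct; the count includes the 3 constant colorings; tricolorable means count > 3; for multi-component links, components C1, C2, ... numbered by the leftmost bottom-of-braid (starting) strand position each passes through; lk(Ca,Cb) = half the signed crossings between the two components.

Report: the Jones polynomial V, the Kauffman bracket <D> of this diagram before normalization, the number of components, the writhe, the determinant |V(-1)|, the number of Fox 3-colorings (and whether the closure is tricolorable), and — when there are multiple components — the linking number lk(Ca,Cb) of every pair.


Jones polynomial: V(t) = 1 + 2t + 2t^2 + t^3 - t^4 - t^5
<D> = -A^-14 - A^-10 + A^-6 + 2A^-2 + 2A^2 + A^6; writhe +2
components 3, writhe +2 (12 crossings)
linking number lk(C1,C2) = 0
lk(C1,C3): 0
lk(C2,C3) = 0
3-colorings: 81 of 3^13, det 0 — tricolorable
note: the word shrinks to σ4 σ3⁻¹ σ4 σ4 after cancelling


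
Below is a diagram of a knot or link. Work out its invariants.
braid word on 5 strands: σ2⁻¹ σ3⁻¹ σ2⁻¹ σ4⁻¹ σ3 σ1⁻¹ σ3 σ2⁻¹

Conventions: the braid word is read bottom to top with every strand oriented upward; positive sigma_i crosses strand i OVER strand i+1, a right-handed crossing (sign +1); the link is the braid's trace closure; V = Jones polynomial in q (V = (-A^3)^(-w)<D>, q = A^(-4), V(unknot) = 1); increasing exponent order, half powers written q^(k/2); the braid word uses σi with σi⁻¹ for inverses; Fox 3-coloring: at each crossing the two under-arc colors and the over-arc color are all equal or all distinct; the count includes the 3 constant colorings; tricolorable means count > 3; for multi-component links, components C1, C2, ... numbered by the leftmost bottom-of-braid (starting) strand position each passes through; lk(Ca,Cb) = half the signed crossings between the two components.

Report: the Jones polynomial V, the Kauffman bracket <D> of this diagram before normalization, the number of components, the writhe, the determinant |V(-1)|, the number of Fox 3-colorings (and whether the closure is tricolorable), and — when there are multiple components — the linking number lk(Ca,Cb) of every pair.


V = 1
<D> = A^-12 (w = -4)
1 component over 8 crossings, w = -4
3 Fox colorings among 3^8, |V(-1)| = 1: not tricolorable
why: det 1 = |V(-1)|; not divisible by 3, so not tricolorable


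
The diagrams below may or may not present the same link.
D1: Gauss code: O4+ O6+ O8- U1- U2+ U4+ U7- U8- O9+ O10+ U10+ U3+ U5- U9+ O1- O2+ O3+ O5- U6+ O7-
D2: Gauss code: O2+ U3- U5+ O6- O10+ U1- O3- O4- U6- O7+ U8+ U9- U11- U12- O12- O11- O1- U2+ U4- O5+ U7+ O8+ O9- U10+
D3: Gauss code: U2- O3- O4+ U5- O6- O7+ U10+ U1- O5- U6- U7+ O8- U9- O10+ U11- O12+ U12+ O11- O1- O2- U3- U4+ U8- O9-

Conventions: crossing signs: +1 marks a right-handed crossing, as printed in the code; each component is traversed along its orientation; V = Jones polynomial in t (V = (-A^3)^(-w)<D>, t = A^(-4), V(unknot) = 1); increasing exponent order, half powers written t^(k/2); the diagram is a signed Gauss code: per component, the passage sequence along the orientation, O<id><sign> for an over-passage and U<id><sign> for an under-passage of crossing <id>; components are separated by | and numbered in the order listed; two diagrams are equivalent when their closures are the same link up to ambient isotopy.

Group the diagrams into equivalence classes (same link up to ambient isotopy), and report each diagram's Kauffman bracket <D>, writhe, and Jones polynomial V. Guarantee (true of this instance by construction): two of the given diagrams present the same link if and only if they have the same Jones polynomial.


classes: {D1} | {D2} | {D3}
V(D1) = 1  [10 crossings, <D> = A^6, w = +2]
D2 (bracket -A^-18 + A^-14 - A^-10 + 3A^-6 - A^-2 + A^2 - A^6; 12 crossings at w = -2): V = -t^-3 + t^-2 - t^-1 + 3 - t + t^2 - t^3
V(D3) = -t^-4 + t^-3 + t^-1  [12 crossings, <D> = A^-8 + 1 - A^4, w = -4]
note: comparing 3 Jones polynomials yields 3 groups


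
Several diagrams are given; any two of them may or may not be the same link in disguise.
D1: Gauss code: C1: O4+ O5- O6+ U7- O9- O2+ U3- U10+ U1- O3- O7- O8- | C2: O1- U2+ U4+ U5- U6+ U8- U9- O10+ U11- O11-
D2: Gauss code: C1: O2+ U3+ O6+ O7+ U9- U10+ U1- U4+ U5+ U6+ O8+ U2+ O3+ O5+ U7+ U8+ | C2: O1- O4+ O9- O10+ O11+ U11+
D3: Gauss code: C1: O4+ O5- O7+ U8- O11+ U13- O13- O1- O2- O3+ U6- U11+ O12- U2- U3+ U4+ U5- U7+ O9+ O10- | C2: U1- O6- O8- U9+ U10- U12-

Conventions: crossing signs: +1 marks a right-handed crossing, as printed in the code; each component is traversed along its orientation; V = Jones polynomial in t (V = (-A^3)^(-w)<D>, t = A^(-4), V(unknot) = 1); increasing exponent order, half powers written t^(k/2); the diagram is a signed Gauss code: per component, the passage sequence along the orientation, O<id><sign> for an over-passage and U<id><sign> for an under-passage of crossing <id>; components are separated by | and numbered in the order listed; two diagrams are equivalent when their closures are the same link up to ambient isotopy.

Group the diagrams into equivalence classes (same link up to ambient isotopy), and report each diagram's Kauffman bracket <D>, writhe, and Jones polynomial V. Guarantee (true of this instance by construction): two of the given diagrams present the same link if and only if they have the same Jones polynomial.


grouping into links: {D1} | {D2} | {D3}
V(D1) = -t^(-1/2) - t^(1/2)  (w -3, c 11, <D> = A^-11 + A^-7)
D2 (bracket -A^-9 + A^7 + A^11 + A^15; 11 crossings at w = +7): V = -t^(3/2) - t^(5/2) - t^(7/2) + t^(15/2)
D3 (bracket A^-7 - A^-3 + A + A^9; 13 crossings at w = -3): V = -t^(-9/2) - t^(-5/2) + t^(-3/2) - t^(-1/2)
why: V(t) takes 3 values over 3 diagrams, fixing the grouping


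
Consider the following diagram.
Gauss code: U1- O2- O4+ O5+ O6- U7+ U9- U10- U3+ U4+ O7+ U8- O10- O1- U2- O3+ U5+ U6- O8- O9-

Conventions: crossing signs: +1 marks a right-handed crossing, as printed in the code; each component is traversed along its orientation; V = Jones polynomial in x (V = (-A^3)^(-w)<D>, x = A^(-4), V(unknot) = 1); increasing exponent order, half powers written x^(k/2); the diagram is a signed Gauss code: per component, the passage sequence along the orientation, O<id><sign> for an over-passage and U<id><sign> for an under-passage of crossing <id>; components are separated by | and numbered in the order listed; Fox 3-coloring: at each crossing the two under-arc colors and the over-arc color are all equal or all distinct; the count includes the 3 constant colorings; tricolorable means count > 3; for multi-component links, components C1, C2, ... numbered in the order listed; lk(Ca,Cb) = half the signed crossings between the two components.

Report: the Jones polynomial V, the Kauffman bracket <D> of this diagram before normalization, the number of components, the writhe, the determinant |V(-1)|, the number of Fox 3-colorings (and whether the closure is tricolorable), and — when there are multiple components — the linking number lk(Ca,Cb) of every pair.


Jones polynomial: V(x) = -x^-4 + x^-3 + x^-1
<D> = A^-2 + A^6 - A^10; writhe -2
components 1, writhe -2 (10 crossings)
3-colorings: 9 of 3^10, det 3 — tricolorable
note: V spans 3 powers of x: at least 3 crossings in any diagram


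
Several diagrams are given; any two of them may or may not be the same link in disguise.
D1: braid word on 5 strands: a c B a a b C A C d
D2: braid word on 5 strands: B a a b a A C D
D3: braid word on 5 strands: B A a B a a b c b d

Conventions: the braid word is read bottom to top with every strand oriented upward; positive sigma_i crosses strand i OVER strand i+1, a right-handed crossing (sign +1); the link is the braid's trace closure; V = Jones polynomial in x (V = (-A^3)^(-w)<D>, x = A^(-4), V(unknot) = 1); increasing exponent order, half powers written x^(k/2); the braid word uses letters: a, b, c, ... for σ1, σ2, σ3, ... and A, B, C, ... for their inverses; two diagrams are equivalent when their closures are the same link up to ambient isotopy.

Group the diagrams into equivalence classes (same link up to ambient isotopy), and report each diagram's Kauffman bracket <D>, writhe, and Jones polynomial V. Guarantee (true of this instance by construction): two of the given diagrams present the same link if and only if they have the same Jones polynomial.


classes: {D1, D2, D3}
V(D1) = 1 + x + x^2 + x^3  [10 crossings, <D> = A^-6 + A^-2 + A^2 + A^6, w = +2]
V(D2) = 1 + x + x^2 + x^3  [8 crossings, <D> = A^-12 + A^-8 + A^-4 + 1, w = 0]
D3 (bracket 1 + A^4 + A^8 + A^12; 10 crossings at w = +4): V = 1 + x + x^2 + x^3
note: one V(x) for all 3 diagrams — one class (guaranteed)


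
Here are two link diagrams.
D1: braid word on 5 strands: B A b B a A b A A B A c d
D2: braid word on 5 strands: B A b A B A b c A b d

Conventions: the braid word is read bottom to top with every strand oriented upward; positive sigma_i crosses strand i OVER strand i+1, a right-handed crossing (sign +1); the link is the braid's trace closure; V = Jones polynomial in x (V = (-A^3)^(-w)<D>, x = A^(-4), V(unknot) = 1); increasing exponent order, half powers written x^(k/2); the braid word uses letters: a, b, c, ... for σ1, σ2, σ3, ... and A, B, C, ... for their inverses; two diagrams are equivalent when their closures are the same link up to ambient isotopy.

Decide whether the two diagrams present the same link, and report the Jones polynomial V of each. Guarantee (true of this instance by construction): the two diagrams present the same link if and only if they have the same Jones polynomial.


equivalent: no
D1 (bracket A^-3 + 2A^5 - A^9 + A^13 - A^17; 13 crossings at w = -3): V = x^(-13/2) - x^(-11/2) + x^(-9/2) - 2x^(-7/2) - x^(-3/2)
V(D2) = x^(-9/2) - x^(-5/2) - x^(-3/2) - x^(-1/2)  (w -1, c 11, <D> = A^-1 + A^3 + A^7 - A^15)
key observation: V(x) takes 2 values over 2 diagrams, fixing the grouping


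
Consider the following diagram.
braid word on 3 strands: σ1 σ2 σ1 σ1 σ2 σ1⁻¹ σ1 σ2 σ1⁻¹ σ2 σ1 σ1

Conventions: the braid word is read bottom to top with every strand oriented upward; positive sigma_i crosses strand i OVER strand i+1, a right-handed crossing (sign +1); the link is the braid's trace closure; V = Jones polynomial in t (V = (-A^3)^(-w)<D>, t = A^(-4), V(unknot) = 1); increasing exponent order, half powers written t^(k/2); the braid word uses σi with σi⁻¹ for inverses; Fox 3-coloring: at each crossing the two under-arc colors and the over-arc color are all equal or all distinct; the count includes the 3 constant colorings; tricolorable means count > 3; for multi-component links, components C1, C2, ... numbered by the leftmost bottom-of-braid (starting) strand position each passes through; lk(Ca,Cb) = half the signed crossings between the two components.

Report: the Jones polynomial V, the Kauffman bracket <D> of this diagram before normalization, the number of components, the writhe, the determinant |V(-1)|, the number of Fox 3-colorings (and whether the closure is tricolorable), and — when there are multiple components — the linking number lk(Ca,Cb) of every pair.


V = t^3 + t^5 - t^8
<D> = -A^-8 + A^4 + A^12 (w = +8)
1 component over 12 crossings, w = +8
9 Fox colorings among 3^12, |V(-1)| = 3: tricolorable
why: w = +8 shifts under R1 moves; the (-A^3)^(-8) factor cancels that in V


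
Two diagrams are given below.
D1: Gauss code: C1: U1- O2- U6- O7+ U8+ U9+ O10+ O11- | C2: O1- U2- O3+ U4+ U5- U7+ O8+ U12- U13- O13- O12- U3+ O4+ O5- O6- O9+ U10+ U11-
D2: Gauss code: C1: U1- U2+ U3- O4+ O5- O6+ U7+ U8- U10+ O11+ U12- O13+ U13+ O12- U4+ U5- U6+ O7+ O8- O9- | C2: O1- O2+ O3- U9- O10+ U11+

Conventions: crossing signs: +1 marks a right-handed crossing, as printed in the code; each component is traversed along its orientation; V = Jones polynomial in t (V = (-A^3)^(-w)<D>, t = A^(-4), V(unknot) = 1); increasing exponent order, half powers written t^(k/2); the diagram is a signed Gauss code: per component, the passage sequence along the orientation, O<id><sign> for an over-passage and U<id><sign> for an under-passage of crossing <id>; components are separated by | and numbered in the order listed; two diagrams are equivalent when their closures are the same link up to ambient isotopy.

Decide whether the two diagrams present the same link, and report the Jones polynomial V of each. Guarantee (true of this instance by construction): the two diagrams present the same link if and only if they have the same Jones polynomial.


equivalent: yes
V(D1) = -t^(-3/2) + t^(-1/2) - 2t^(1/2) + t^(3/2) - 2t^(5/2) + t^(7/2)  (w -1, c 13, <D> = -A^-17 + 2A^-13 - A^-9 + 2A^-5 - A^-1 + A^3)
V(D2) = -t^(-3/2) + t^(-1/2) - 2t^(1/2) + t^(3/2) - 2t^(5/2) + t^(7/2)  [13 crossings, <D> = -A^-11 + 2A^-7 - A^-3 + 2A - A^5 + A^9, w = +1]
key observation: from 13 to 13 crossings by R-moves: one link, two diagrams
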